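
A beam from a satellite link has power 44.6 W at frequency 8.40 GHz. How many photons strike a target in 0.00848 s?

Total energy: E_total = P·t = 44.6 × 0.00848 = 0.3782 J.
Per-photon energy: E = 5.566e-24 J.
N = E_total / E_photon = 6.80e22.

6.80e22 photons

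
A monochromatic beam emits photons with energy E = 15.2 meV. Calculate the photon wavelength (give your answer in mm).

(h = 6.62607015 × 10^-34 J·s, c = 2.99792458 × 10^8 m/s, 1 eV = 1.602176634 × 10^-19 J.)
First convert: E = 15.2 meV = 2.4353 × 10^-21 J.
Apply λ = hc/E: λ = 8.157 × 10^-5 m.
Converting to mm: λ = 0.08157 mm ≈ 0.0816 mm.

0.0816 mm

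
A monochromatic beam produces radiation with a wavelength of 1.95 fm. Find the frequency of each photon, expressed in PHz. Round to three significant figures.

Take c = 2.99792458e8 m/s.
First convert: λ = 1.95 fm = 1.95e-15 m.
Since f = c/λ for a photon, f = 1.537e23 Hz.
Converting to PHz: f = 1.537e8 PHz ≈ 1.54e8 PHz.

1.54e8 PHz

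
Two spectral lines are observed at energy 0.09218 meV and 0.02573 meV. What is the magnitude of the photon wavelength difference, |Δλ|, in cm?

3.47 cm

Using λ = hc/E: λ₁ = 0.013450 m, λ₂ = 0.048187 m.
|Δλ| = |0.013450 − 0.048187| = 0.0347 m = 3.47 cm.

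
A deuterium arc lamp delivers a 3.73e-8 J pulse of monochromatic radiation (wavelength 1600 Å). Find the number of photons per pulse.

3.00e10 photons

Per-photon energy: E = 1.242e-18 J (from wavelength = 1600 Å).
N = E_total / E_photon = 3.73e-8 J / 1.242e-18 J = 3.00e10.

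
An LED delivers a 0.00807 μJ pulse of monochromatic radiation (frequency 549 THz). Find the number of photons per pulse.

2.22e10 photons

Per-photon energy: E = 3.638e-19 J (from frequency = 549 THz).
N = E_total / E_photon = 8.07e-9 J / 3.638e-19 J = 2.22e10.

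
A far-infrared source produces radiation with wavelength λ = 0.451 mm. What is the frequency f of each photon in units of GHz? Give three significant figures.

First convert: λ = 0.451 mm = 4.51 × 10^-4 m.
For a photon f = c/λ, so f = 6.647 × 10^11 Hz.
Converting to GHz: f = 664.7 GHz ≈ 665 GHz.

665 GHz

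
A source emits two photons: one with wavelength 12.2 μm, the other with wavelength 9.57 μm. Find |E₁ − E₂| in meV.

Using E = hc/λ: E₁ = 1.628e-20 J, E₂ = 2.076e-20 J.
|ΔE| = |1.628e-20 − 2.076e-20| = 4.47e-21 J = 27.9 meV.

27.9 meV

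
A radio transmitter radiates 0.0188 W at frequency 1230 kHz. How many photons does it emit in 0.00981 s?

2.26e23 photons

Total energy: E_total = P·t = 0.0188 × 0.00981 = 1.844e-4 J.
Per-photon energy: E = 8.150e-28 J.
N = E_total / E_photon = 2.26e23.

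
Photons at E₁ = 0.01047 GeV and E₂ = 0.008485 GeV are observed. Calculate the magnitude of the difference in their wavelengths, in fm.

Using λ = hc/E: λ₁ = 1.1842e-13 m, λ₂ = 1.4612e-13 m.
|Δλ| = |1.1842e-13 − 1.4612e-13| = 2.77e-14 m = 27.7 fm.

27.7 fm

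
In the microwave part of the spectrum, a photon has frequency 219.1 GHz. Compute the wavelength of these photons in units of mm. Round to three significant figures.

1.37 mm

First convert: f = 219.1 GHz = 2.191 × 10^11 Hz.
Apply λ = c/f: λ = 0.001368 m.
Converting to mm: λ = 1.368 mm ≈ 1.37 mm.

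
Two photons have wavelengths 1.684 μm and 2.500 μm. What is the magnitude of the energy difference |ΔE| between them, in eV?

Using E = hc/λ: E₁ = 1.1796 × 10^-19 J, E₂ = 7.9458 × 10^-20 J.
|ΔE| = |1.1796 × 10^-19 − 7.9458 × 10^-20| = 3.85 × 10^-20 J = 0.240 eV.

0.240 eV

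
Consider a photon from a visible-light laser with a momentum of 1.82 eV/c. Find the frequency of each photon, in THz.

Use h = 6.62607015 × 10^-34 J·s, c = 2.99792458 × 10^8 m/s, 1 eV = 1.602176634 × 10^-19 J.
First convert: p = 1.82 eV/c = 9.7266 × 10^-28 kg·m/s.
Since f = pc/h for a photon, f = 4.401 × 10^14 Hz.
Converting to THz: f = 440.1 THz ≈ 440 THz.

440 THz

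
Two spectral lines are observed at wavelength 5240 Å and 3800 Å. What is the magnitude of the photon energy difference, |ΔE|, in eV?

Using E = hc/λ: E₁ = 3.791·10^-19 J, E₂ = 5.227·10^-19 J.
|ΔE| = |3.791·10^-19 − 5.227·10^-19| = 1.44·10^-19 J = 0.897 eV.

0.897 eV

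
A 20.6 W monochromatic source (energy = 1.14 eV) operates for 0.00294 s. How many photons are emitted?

3.32·10^17 photons

Total energy: E_total = P·t = 20.6 × 0.00294 = 0.06056 J.
Per-photon energy: E = 1.826·10^-19 J.
N = E_total / E_photon = 3.32·10^17.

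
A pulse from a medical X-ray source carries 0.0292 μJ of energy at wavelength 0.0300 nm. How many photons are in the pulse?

Per-photon energy: E = 6.621e-15 J (from wavelength = 0.0300 nm).
N = E_total / E_photon = 2.92e-8 J / 6.621e-15 J = 4.41e6.

4.41e6 photons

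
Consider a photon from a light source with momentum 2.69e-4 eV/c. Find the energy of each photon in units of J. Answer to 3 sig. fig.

Take c = 2.99792458e8 m/s, 1 eV = 1.602176634e-19 J.
Convert to SI: p = 2.69e-4 eV/c = 1.4376e-31 kg·m/s.
The photon relation is E = pc, giving E = 4.310e-23 J.
So E ≈ 4.31e-23 J.

4.31e-23 J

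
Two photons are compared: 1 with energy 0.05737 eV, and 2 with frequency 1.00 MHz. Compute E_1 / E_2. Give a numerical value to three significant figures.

1.39·10^7

E_1 = 9.192·10^-21 J (from energy = 0.05737 eV, via E given directly).
E_2 = 6.626·10^-28 J (from frequency = 1.00 MHz, via E = hf).
Ratio = 9.192·10^-21 / 6.626·10^-28 = 1.39·10^7.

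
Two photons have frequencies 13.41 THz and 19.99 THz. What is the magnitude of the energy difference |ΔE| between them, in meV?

27.2 meV

Using E = hf: E₁ = 8.8856·10^-21 J, E₂ = 1.3246·10^-20 J.
|ΔE| = |8.8856·10^-21 − 1.3246·10^-20| = 4.36·10^-21 J = 27.2 meV.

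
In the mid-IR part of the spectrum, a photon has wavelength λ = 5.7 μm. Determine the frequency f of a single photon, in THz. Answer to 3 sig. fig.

52.6 THz

In SI units: λ = 5.7 μm = 5.7e-6 m.
The photon relation is f = c/λ, giving f = 5.260e13 Hz.
Converting to THz: f = 52.60 THz ≈ 52.6 THz.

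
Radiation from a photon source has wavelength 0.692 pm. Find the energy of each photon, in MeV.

1.79 MeV

Convert to SI: λ = 0.692 pm = 6.92 × 10^-13 m.
For a photon E = hc/λ, so E = 2.871 × 10^-13 J.
Converting to MeV: E = 1.792 MeV ≈ 1.79 MeV.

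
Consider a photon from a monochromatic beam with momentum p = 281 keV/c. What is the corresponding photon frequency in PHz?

6.79e4 PHz

First convert: p = 281 keV/c = 1.5017e-22 kg·m/s.
The photon relation is f = pc/h, giving f = 6.795e19 Hz.
Converting to PHz: f = 67950 PHz ≈ 6.79e4 PHz.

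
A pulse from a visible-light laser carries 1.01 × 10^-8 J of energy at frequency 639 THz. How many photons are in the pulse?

Per-photon energy: E = 4.234 × 10^-19 J (from frequency = 639 THz).
N = E_total / E_photon = 1.01 × 10^-8 J / 4.234 × 10^-19 J = 2.39 × 10^10.

2.39 × 10^10 photons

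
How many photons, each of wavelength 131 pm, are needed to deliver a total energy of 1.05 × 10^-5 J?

Per-photon energy: E = 1.516 × 10^-15 J (from wavelength = 131 pm).
N = E_total / E_photon = 1.05 × 10^-5 J / 1.516 × 10^-15 J = 6.92 × 10^9.

6.92 × 10^9 photons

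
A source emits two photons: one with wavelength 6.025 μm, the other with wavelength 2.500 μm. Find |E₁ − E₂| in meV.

290 meV

Using E = hc/λ: E₁ = 3.2970e-20 J, E₂ = 7.9458e-20 J.
|ΔE| = |3.2970e-20 − 7.9458e-20| = 4.65e-20 J = 290 meV.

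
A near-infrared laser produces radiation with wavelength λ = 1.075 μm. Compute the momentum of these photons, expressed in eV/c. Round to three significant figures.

Convert to SI: λ = 1.075 μm = 1.075e-6 m.
For a photon p = h/λ, so p = 6.164e-28 kg·m/s.
Converting to eV/c: p = 1.153 eV/c ≈ 1.15 eV/c.

1.15 eV/c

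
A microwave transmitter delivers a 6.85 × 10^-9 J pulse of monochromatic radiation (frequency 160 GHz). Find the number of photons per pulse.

6.46 × 10^13 photons

Per-photon energy: E = 1.060 × 10^-22 J (from frequency = 160 GHz).
N = E_total / E_photon = 6.85 × 10^-9 J / 1.060 × 10^-22 J = 6.46 × 10^13.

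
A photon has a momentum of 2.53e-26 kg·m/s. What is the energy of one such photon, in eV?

47.3 eV

The photon relation is E = pc, giving E = 7.585e-18 J.
Converting to eV: E = 47.34 eV ≈ 47.3 eV.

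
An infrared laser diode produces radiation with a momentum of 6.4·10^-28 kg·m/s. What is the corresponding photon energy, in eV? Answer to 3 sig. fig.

Use c = 2.99792458·10^8 m/s, 1 eV = 1.602176634·10^-19 J.
For a photon E = pc, so E = 1.919·10^-19 J.
Converting to eV: E = 1.198 eV ≈ 1.20 eV.

1.20 eV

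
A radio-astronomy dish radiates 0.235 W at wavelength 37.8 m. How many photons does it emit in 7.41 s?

3.31 × 10^26 photons

Total energy: E_total = P·t = 0.235 × 7.41 = 1.741 J.
Per-photon energy: E = 5.255 × 10^-27 J.
N = E_total / E_photon = 3.31 × 10^26.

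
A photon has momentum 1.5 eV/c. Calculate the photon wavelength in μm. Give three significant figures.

0.827 μm

Take h = 6.62607015 × 10^-34 J·s, c = 2.99792458 × 10^8 m/s, 1 eV = 1.602176634 × 10^-19 J.
Convert to SI: p = 1.5 eV/c = 8.0164 × 10^-28 kg·m/s.
The photon relation is λ = h/p, giving λ = 8.266 × 10^-7 m.
Converting to μm: λ = 0.8266 μm ≈ 0.827 μm.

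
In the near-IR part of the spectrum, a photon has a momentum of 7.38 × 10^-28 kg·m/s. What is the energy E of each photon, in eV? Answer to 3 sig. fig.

Since E = pc for a photon, E = 2.212 × 10^-19 J.
Converting to eV: E = 1.381 eV ≈ 1.38 eV.

1.38 eV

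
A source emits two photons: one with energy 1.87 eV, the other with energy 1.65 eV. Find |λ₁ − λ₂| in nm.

88.4 nm

Using λ = hc/E: λ₁ = 6.630 × 10^-7 m, λ₂ = 7.514 × 10^-7 m.
|Δλ| = |6.630 × 10^-7 − 7.514 × 10^-7| = 8.84 × 10^-8 m = 88.4 nm.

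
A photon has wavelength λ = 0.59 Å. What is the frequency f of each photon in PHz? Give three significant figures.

5080 PHz

Use c = 2.99792458e8 m/s.
Convert to SI: λ = 0.59 Å = 5.9e-11 m.
The photon relation is f = c/λ, giving f = 5.081e18 Hz.
Converting to PHz: f = 5081 PHz ≈ 5080 PHz.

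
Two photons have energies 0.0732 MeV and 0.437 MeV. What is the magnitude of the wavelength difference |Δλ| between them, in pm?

14.1 pm

Using λ = hc/E: λ₁ = 1.694e-11 m, λ₂ = 2.837e-12 m.
|Δλ| = |1.694e-11 − 2.837e-12| = 1.41e-11 m = 14.1 pm.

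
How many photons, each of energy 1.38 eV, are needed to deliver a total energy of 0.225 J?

1.02 × 10^18 photons

Per-photon energy: E = 2.211 × 10^-19 J (from energy = 1.38 eV).
N = E_total / E_photon = 0.225 J / 2.211 × 10^-19 J = 1.02 × 10^18.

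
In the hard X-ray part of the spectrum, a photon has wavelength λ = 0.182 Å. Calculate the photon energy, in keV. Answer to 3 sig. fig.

First convert: λ = 0.182 Å = 1.82 × 10^-11 m.
Since E = hc/λ for a photon, E = 1.091 × 10^-14 J.
Converting to keV: E = 68.12 keV ≈ 68.1 keV.

68.1 keV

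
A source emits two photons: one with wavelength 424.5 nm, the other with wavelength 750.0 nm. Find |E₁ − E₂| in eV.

Using E = hc/λ: E₁ = 4.6795e-19 J, E₂ = 2.6486e-19 J.
|ΔE| = |4.6795e-19 − 2.6486e-19| = 2.03e-19 J = 1.27 eV.

1.27 eV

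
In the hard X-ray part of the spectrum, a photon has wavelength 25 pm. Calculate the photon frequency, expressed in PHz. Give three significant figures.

First convert: λ = 25 pm = 2.5e-11 m.
For a photon f = c/λ, so f = 1.199e19 Hz.
Converting to PHz: f = 11990 PHz ≈ 1.20e4 PHz.

1.20e4 PHz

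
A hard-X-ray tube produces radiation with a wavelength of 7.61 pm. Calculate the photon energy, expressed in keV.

Use h = 6.62607015 × 10^-34 J·s, c = 2.99792458 × 10^8 m/s, 1 eV = 1.602176634 × 10^-19 J.
In SI units: λ = 7.61 pm = 7.61 × 10^-12 m.
For a photon E = hc/λ, so E = 2.610 × 10^-14 J.
Converting to keV: E = 162.9 keV ≈ 163 keV.

163 keV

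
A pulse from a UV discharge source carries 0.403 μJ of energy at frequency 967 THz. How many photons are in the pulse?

6.29 × 10^11 photons

Per-photon energy: E = 6.407 × 10^-19 J (from frequency = 967 THz).
N = E_total / E_photon = 4.03 × 10^-7 J / 6.407 × 10^-19 J = 6.29 × 10^11.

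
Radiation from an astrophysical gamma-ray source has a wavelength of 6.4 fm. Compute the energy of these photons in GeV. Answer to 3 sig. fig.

Use h = 6.62607015e-34 J·s, c = 2.99792458e8 m/s, 1 eV = 1.602176634e-19 J.
In SI units: λ = 6.4 fm = 6.4e-15 m.
For a photon E = hc/λ, so E = 3.104e-11 J.
Converting to GeV: E = 0.1937 GeV ≈ 0.194 GeV.

0.194 GeV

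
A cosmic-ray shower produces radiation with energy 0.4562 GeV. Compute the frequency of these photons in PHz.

1.10e8 PHz

First convert: E = 0.4562 GeV = 7.3091e-11 J.
For a photon f = E/h, so f = 1.103e23 Hz.
Converting to PHz: f = 1.103e8 PHz ≈ 1.10e8 PHz.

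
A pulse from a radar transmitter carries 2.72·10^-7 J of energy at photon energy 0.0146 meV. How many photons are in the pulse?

1.16·10^17 photons

Per-photon energy: E = 2.339·10^-24 J (from energy = 0.0146 meV).
N = E_total / E_photon = 2.72·10^-7 J / 2.339·10^-24 J = 1.16·10^17.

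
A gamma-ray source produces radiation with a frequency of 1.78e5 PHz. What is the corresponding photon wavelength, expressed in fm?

(c = 2.99792458e8 m/s.)
In SI units: f = 1.78e5 PHz = 1.78e20 Hz.
Since λ = c/f for a photon, λ = 1.684e-12 m.
Converting to fm: λ = 1684 fm ≈ 1680 fm.

1680 fm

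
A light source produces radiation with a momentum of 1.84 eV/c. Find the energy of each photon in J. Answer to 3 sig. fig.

Convert to SI: p = 1.84 eV/c = 9.8335 × 10^-28 kg·m/s.
Apply E = pc: E = 2.948 × 10^-19 J.
So E ≈ 2.95 × 10^-19 J.

2.95 × 10^-19 J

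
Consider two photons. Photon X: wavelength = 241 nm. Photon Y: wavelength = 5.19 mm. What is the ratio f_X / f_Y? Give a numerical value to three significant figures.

2.15 × 10^4

f_X = 1.244 × 10^15 Hz (from wavelength = 241 nm, via f = c/λ).
f_Y = 5.776 × 10^10 Hz (from wavelength = 5.19 mm, via f = c/λ).
Ratio = 1.244 × 10^15 / 5.776 × 10^10 = 2.15 × 10^4.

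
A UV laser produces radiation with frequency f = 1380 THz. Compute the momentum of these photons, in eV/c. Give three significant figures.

Take h = 6.62607015 × 10^-34 J·s, c = 2.99792458 × 10^8 m/s, 1 eV = 1.602176634 × 10^-19 J.
In SI units: f = 1380 THz = 1.38 × 10^15 Hz.
Since p = hf/c for a photon, p = 3.050 × 10^-27 kg·m/s.
Converting to eV/c: p = 5.707 eV/c ≈ 5.71 eV/c.

5.71 eV/c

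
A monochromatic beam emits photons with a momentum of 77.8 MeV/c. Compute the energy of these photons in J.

Take c = 2.99792458e8 m/s, 1 eV = 1.602176634e-19 J.
In SI units: p = 77.8 MeV/c = 4.1579e-20 kg·m/s.
Since E = pc for a photon, E = 1.246e-11 J.
So E ≈ 1.25e-11 J.

1.25e-11 J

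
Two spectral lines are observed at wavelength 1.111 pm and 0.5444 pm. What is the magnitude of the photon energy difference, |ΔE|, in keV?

1160 keV

Using E = hc/λ: E₁ = 1.7880·10^-13 J, E₂ = 3.6489·10^-13 J.
|ΔE| = |1.7880·10^-13 − 3.6489·10^-13| = 1.86·10^-13 J = 1160 keV.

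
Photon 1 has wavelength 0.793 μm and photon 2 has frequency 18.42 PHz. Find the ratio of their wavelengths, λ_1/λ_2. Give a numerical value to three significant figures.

λ_1 = 7.930 × 10^-7 m (from wavelength = 0.793 μm, via λ given directly).
λ_2 = 1.628 × 10^-8 m (from frequency = 18.42 PHz, via λ = c/f).
Ratio = 7.930 × 10^-7 / 1.628 × 10^-8 = 48.7.

48.7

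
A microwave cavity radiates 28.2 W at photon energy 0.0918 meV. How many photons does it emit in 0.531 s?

Total energy: E_total = P·t = 28.2 × 0.531 = 14.97 J.
Per-photon energy: E = 1.471 × 10^-23 J.
N = E_total / E_photon = 1.02 × 10^24.

1.02 × 10^24 photons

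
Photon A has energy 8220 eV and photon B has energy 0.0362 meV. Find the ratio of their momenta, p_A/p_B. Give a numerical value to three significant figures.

2.27e8

p_A = 4.393e-24 kg·m/s (from energy = 8220 eV, via p = E/c).
p_B = 1.935e-32 kg·m/s (from energy = 0.0362 meV, via p = E/c).
Ratio = 4.393e-24 / 1.935e-32 = 2.27e8.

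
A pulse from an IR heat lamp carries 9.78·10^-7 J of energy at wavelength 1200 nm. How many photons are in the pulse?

Per-photon energy: E = 1.655·10^-19 J (from wavelength = 1200 nm).
N = E_total / E_photon = 9.78·10^-7 J / 1.655·10^-19 J = 5.91·10^12.

5.91·10^12 photons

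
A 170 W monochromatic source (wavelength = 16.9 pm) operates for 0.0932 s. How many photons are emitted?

Total energy: E_total = P·t = 170 × 0.0932 = 15.84 J.
Per-photon energy: E = 1.175·10^-14 J.
N = E_total / E_photon = 1.35·10^15.

1.35·10^15 photons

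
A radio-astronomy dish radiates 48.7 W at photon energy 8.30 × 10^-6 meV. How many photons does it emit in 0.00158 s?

Total energy: E_total = P·t = 48.7 × 0.00158 = 0.07695 J.
Per-photon energy: E = 1.330 × 10^-27 J.
N = E_total / E_photon = 5.79 × 10^25.

5.79 × 10^25 photons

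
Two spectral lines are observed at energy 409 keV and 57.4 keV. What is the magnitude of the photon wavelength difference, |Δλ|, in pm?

Using λ = hc/E: λ₁ = 3.031e-12 m, λ₂ = 2.160e-11 m.
|Δλ| = |3.031e-12 − 2.160e-11| = 1.86e-11 m = 18.6 pm.

18.6 pm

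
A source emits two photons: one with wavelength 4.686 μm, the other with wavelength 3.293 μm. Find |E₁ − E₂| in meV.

Using E = hc/λ: E₁ = 4.2391·10^-20 J, E₂ = 6.0323·10^-20 J.
|ΔE| = |4.2391·10^-20 − 6.0323·10^-20| = 1.79·10^-20 J = 112 meV.

112 meV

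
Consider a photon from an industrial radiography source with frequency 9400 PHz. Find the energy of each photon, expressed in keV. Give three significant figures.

38.9 keV

Take h = 6.62607015 × 10^-34 J·s, 1 eV = 1.602176634 × 10^-19 J.
In SI units: f = 9400 PHz = 9.4 × 10^18 Hz.
For a photon E = hf, so E = 6.229 × 10^-15 J.
Converting to keV: E = 38.88 keV ≈ 38.9 keV.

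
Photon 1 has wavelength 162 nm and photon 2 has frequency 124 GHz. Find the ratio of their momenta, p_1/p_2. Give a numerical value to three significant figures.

1.49e4

p_1 = 4.090e-27 kg·m/s (from wavelength = 162 nm, via p = h/λ).
p_2 = 2.741e-31 kg·m/s (from frequency = 124 GHz, via p = hf/c).
Ratio = 4.090e-27 / 2.741e-31 = 1.49e4.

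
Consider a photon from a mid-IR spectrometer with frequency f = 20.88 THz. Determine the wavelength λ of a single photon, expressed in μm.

First convert: f = 20.88 THz = 2.088e13 Hz.
Since λ = c/f for a photon, λ = 1.436e-5 m.
Converting to μm: λ = 14.36 μm ≈ 14.4 μm.

14.4 μm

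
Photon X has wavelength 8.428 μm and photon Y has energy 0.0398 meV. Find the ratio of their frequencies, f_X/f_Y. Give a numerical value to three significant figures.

f_X = 3.557e13 Hz (from wavelength = 8.428 μm, via f = c/λ).
f_Y = 9.624e9 Hz (from energy = 0.0398 meV, via f = E/h).
Ratio = 3.557e13 / 9.624e9 = 3700.

3700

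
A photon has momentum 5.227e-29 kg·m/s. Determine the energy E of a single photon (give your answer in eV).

Since E = pc for a photon, E = 1.567e-20 J.
Converting to eV: E = 0.09781 eV ≈ 0.0978 eV.

0.0978 eV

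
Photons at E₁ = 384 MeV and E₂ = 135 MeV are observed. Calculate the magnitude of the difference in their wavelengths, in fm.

5.96 fm

Using λ = hc/E: λ₁ = 3.229·10^-15 m, λ₂ = 9.184·10^-15 m.
|Δλ| = |3.229·10^-15 − 9.184·10^-15| = 5.96·10^-15 m = 5.96 fm.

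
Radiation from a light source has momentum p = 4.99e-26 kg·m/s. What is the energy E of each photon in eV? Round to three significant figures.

Use c = 2.99792458e8 m/s, 1 eV = 1.602176634e-19 J.
Since E = pc for a photon, E = 1.496e-17 J.
Converting to eV: E = 93.37 eV ≈ 93.4 eV.

93.4 eV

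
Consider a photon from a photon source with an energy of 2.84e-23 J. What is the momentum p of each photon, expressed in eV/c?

Use c = 2.99792458e8 m/s, 1 eV = 1.602176634e-19 J.
Apply p = E/c: p = 9.473e-32 kg·m/s.
Converting to eV/c: p = 1.773e-4 eV/c ≈ 1.77e-4 eV/c.

1.77e-4 eV/c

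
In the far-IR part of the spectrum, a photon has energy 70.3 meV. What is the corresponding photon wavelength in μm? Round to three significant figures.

Take h = 6.62607015e-34 J·s, c = 2.99792458e8 m/s, 1 eV = 1.602176634e-19 J.
Convert to SI: E = 70.3 meV = 1.1263e-20 J.
For a photon λ = hc/E, so λ = 1.764e-5 m.
Converting to μm: λ = 17.64 μm ≈ 17.6 μm.

17.6 μm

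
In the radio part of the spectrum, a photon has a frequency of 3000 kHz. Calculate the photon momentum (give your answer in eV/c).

1.24·10^-8 eV/c

Take h = 6.62607015·10^-34 J·s, c = 2.99792458·10^8 m/s, 1 eV = 1.602176634·10^-19 J.
In SI units: f = 3000 kHz = 3.00·10^6 Hz.
The photon relation is p = hf/c, giving p = 6.631·10^-36 kg·m/s.
Converting to eV/c: p = 1.241·10^-8 eV/c ≈ 1.24·10^-8 eV/c.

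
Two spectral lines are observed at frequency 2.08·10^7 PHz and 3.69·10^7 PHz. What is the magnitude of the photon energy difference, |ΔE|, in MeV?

Using E = hf: E₁ = 1.378·10^-11 J, E₂ = 2.445·10^-11 J.
|ΔE| = |1.378·10^-11 − 2.445·10^-11| = 1.07·10^-11 J = 66.6 MeV.

66.6 MeV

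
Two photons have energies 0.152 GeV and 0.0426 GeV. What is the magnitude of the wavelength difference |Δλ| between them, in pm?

0.0209 pm

Using λ = hc/E: λ₁ = 8.157e-15 m, λ₂ = 2.910e-14 m.
|Δλ| = |8.157e-15 − 2.910e-14| = 2.09e-14 m = 0.0209 pm.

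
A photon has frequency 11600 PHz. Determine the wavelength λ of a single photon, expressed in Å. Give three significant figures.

0.258 Å

(c = 2.99792458 × 10^8 m/s.)
In SI units: f = 11600 PHz = 1.16 × 10^19 Hz.
Since λ = c/f for a photon, λ = 2.584 × 10^-11 m.
Converting to Å: λ = 0.2584 Å ≈ 0.258 Å.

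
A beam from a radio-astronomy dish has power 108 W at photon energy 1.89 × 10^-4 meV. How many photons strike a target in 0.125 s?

4.46 × 10^26 photons

Total energy: E_total = P·t = 108 × 0.125 = 13.50 J.
Per-photon energy: E = 3.028 × 10^-26 J.
N = E_total / E_photon = 4.46 × 10^26.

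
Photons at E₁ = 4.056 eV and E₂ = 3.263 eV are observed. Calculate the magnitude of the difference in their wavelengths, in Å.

Using λ = hc/E: λ₁ = 3.0568e-7 m, λ₂ = 3.7997e-7 m.
|Δλ| = |3.0568e-7 − 3.7997e-7| = 7.43e-8 m = 743 Å.

743 Å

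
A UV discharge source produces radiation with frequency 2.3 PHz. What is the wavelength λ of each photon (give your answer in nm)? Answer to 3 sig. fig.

Take c = 2.99792458·10^8 m/s.
First convert: f = 2.3 PHz = 2.3·10^15 Hz.
The photon relation is λ = c/f, giving λ = 1.303·10^-7 m.
Converting to nm: λ = 130.3 nm ≈ 130 nm.

130 nm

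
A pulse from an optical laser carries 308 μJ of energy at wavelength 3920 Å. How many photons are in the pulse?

6.08e14 photons

Per-photon energy: E = 5.067e-19 J (from wavelength = 3920 Å).
N = E_total / E_photon = 3.08e-4 J / 5.067e-19 J = 6.08e14.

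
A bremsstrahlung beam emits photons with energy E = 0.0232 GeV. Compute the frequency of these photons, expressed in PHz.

Take h = 6.62607015 × 10^-34 J·s, 1 eV = 1.602176634 × 10^-19 J.
First convert: E = 0.0232 GeV = 3.7170 × 10^-12 J.
Since f = E/h for a photon, f = 5.610 × 10^21 Hz.
Converting to PHz: f = 5.610 × 10^6 PHz ≈ 5.61 × 10^6 PHz.

5.61 × 10^6 PHz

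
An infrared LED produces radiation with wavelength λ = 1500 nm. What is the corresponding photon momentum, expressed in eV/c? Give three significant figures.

0.827 eV/c

Use h = 6.62607015 × 10^-34 J·s, c = 2.99792458 × 10^8 m/s, 1 eV = 1.602176634 × 10^-19 J.
In SI units: λ = 1500 nm = 1.5 × 10^-6 m.
The photon relation is p = h/λ, giving p = 4.417 × 10^-28 kg·m/s.
Converting to eV/c: p = 0.8266 eV/c ≈ 0.827 eV/c.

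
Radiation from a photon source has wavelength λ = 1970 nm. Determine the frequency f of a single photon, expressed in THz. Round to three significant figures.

152 THz

Take c = 2.99792458e8 m/s.
In SI units: λ = 1970 nm = 1.97e-6 m.
For a photon f = c/λ, so f = 1.522e14 Hz.
Converting to THz: f = 152.2 THz ≈ 152 THz.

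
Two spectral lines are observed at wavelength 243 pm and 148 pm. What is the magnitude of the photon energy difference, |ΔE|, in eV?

Using E = hc/λ: E₁ = 8.175e-16 J, E₂ = 1.342e-15 J.
|ΔE| = |8.175e-16 − 1.342e-15| = 5.25e-16 J = 3280 eV.

3280 eV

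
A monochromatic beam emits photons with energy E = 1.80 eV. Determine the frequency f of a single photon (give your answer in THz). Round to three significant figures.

Use h = 6.62607015e-34 J·s, 1 eV = 1.602176634e-19 J.
In SI units: E = 1.80 eV = 2.8839e-19 J.
For a photon f = E/h, so f = 4.352e14 Hz.
Converting to THz: f = 435.2 THz ≈ 435 THz.

435 THz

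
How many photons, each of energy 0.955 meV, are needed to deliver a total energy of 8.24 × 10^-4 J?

5.39 × 10^18 photons

Per-photon energy: E = 1.530 × 10^-22 J (from energy = 0.955 meV).
N = E_total / E_photon = 8.24 × 10^-4 J / 1.530 × 10^-22 J = 5.39 × 10^18.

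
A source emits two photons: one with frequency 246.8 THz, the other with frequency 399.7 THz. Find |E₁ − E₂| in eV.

Using E = hf: E₁ = 1.6353 × 10^-19 J, E₂ = 2.6484 × 10^-19 J.
|ΔE| = |1.6353 × 10^-19 − 2.6484 × 10^-19| = 1.01 × 10^-19 J = 0.632 eV.

0.632 eV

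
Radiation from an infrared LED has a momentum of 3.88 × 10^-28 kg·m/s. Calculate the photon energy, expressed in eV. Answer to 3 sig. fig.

0.726 eV

(c = 2.99792458 × 10^8 m/s, 1 eV = 1.602176634 × 10^-19 J.)
For a photon E = pc, so E = 1.163 × 10^-19 J.
Converting to eV: E = 0.7260 eV ≈ 0.726 eV.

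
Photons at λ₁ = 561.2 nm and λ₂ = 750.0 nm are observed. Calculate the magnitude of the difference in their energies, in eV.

0.556 eV

Using E = hc/λ: E₁ = 3.5396e-19 J, E₂ = 2.6486e-19 J.
|ΔE| = |3.5396e-19 − 2.6486e-19| = 8.91e-20 J = 0.556 eV.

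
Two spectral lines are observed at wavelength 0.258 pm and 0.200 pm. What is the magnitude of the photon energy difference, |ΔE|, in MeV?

1.39 MeV

Using E = hc/λ: E₁ = 7.699e-13 J, E₂ = 9.932e-13 J.
|ΔE| = |7.699e-13 − 9.932e-13| = 2.23e-13 J = 1.39 MeV.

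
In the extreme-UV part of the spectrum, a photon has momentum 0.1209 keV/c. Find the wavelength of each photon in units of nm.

10.3 nm

In SI units: p = 0.1209 keV/c = 6.4612 × 10^-26 kg·m/s.
Since λ = h/p for a photon, λ = 1.026 × 10^-8 m.
Converting to nm: λ = 10.26 nm ≈ 10.3 nm.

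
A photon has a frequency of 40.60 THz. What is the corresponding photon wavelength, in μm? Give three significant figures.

Use c = 2.99792458e8 m/s.
First convert: f = 40.60 THz = 4.060e13 Hz.
Apply λ = c/f: λ = 7.384e-6 m.
Converting to μm: λ = 7.384 μm ≈ 7.38 μm.

7.38 μm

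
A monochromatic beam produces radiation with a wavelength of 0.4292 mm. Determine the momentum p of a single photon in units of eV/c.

2.89e-3 eV/c

Take h = 6.62607015e-34 J·s, c = 2.99792458e8 m/s, 1 eV = 1.602176634e-19 J.
Convert to SI: λ = 0.4292 mm = 4.292e-4 m.
The photon relation is p = h/λ, giving p = 1.544e-30 kg·m/s.
Converting to eV/c: p = 0.002889 eV/c ≈ 2.89e-3 eV/c.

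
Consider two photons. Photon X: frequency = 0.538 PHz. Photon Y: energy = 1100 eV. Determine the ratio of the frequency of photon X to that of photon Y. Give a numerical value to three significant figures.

2.02e-3

f_X = 5.380e14 Hz (from frequency = 0.538 PHz, via f given directly).
f_Y = 2.660e17 Hz (from energy = 1100 eV, via f = E/h).
Ratio = 5.380e14 / 2.660e17 = 2.02e-3.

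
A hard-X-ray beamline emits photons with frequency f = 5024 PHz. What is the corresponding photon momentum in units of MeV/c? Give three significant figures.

(h = 6.62607015e-34 J·s, c = 2.99792458e8 m/s, 1 eV = 1.602176634e-19 J.)
Convert to SI: f = 5024 PHz = 5.024e18 Hz.
The photon relation is p = hf/c, giving p = 1.110e-23 kg·m/s.
Converting to MeV/c: p = 0.02078 MeV/c ≈ 0.0208 MeV/c.

0.0208 MeV/c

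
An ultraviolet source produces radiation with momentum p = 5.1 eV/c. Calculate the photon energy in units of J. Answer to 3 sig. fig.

8.17e-19 J

Convert to SI: p = 5.1 eV/c = 2.7256e-27 kg·m/s.
For a photon E = pc, so E = 8.171e-19 J.
So E ≈ 8.17e-19 J.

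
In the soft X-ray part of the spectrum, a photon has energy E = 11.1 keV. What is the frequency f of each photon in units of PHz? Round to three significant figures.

2680 PHz

Convert to SI: E = 11.1 keV = 1.7784 × 10^-15 J.
The photon relation is f = E/h, giving f = 2.684 × 10^18 Hz.
Converting to PHz: f = 2684 PHz ≈ 2680 PHz.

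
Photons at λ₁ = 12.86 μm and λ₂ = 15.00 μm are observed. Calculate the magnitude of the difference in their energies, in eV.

Using E = hc/λ: E₁ = 1.5447 × 10^-20 J, E₂ = 1.3243 × 10^-20 J.
|ΔE| = |1.5447 × 10^-20 − 1.3243 × 10^-20| = 2.20 × 10^-21 J = 0.0138 eV.

0.0138 eV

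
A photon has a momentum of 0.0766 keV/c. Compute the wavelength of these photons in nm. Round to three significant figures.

Take h = 6.62607015 × 10^-34 J·s, c = 2.99792458 × 10^8 m/s, 1 eV = 1.602176634 × 10^-19 J.
In SI units: p = 0.0766 keV/c = 4.0937 × 10^-26 kg·m/s.
For a photon λ = h/p, so λ = 1.619 × 10^-8 m.
Converting to nm: λ = 16.19 nm ≈ 16.2 nm.

16.2 nm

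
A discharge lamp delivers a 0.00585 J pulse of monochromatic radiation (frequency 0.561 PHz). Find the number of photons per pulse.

1.57 × 10^16 photons

Per-photon energy: E = 3.717 × 10^-19 J (from frequency = 0.561 PHz).
N = E_total / E_photon = 0.00585 J / 3.717 × 10^-19 J = 1.57 × 10^16.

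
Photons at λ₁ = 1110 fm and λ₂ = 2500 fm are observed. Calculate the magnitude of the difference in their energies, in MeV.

0.621 MeV

Using E = hc/λ: E₁ = 1.790e-13 J, E₂ = 7.946e-14 J.
|ΔE| = |1.790e-13 − 7.946e-14| = 9.95e-14 J = 0.621 MeV.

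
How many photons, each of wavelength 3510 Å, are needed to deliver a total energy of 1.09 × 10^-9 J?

1.93 × 10^9 photons

Per-photon energy: E = 5.659 × 10^-19 J (from wavelength = 3510 Å).
N = E_total / E_photon = 1.09 × 10^-9 J / 5.659 × 10^-19 J = 1.93 × 10^9.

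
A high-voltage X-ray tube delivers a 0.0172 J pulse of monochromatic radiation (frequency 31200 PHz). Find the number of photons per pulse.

Per-photon energy: E = 2.067e-14 J (from frequency = 31200 PHz).
N = E_total / E_photon = 0.0172 J / 2.067e-14 J = 8.32e11.

8.32e11 photons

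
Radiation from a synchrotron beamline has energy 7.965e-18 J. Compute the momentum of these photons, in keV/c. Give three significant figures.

Take c = 2.99792458e8 m/s, 1 eV = 1.602176634e-19 J.
Since p = E/c for a photon, p = 2.657e-26 kg·m/s.
Converting to keV/c: p = 0.04971 keV/c ≈ 0.0497 keV/c.

0.0497 keV/c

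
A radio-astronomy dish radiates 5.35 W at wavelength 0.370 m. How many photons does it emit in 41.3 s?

Total energy: E_total = P·t = 5.35 × 41.3 = 221.0 J.
Per-photon energy: E = 5.369e-25 J.
N = E_total / E_photon = 4.12e26.

4.12e26 photons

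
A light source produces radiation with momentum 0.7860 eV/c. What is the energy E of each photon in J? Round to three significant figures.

1.26e-19 J

Take c = 2.99792458e8 m/s, 1 eV = 1.602176634e-19 J.
In SI units: p = 0.7860 eV/c = 4.2006e-28 kg·m/s.
Since E = pc for a photon, E = 1.259e-19 J.
So E ≈ 1.26e-19 J.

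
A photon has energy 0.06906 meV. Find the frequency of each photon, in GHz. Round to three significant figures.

16.7 GHz

(h = 6.62607015 × 10^-34 J·s, 1 eV = 1.602176634 × 10^-19 J.)
First convert: E = 0.06906 meV = 1.1065 × 10^-23 J.
The photon relation is f = E/h, giving f = 1.670 × 10^10 Hz.
Converting to GHz: f = 16.70 GHz ≈ 16.7 GHz.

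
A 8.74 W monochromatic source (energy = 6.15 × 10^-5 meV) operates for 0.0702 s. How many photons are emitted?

Total energy: E_total = P·t = 8.74 × 0.0702 = 0.6135 J.
Per-photon energy: E = 9.853 × 10^-27 J.
N = E_total / E_photon = 6.23 × 10^25.

6.23 × 10^25 photons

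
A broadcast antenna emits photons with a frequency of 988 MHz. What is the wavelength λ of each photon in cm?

(c = 2.99792458·10^8 m/s.)
In SI units: f = 988 MHz = 9.88·10^8 Hz.
Apply λ = c/f: λ = 0.3034 m.
Converting to cm: λ = 30.34 cm ≈ 30.3 cm.

30.3 cm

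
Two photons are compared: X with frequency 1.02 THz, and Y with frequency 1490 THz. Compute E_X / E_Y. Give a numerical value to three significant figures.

E_X = 6.759 × 10^-22 J (from frequency = 1.02 THz, via E = hf).
E_Y = 9.873 × 10^-19 J (from frequency = 1490 THz, via E = hf).
Ratio = 6.759 × 10^-22 / 9.873 × 10^-19 = 6.85 × 10^-4.

6.85 × 10^-4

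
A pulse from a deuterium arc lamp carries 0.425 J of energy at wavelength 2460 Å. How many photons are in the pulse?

Per-photon energy: E = 8.075·10^-19 J (from wavelength = 2460 Å).
N = E_total / E_photon = 0.425 J / 8.075·10^-19 J = 5.26·10^17.

5.26·10^17 photons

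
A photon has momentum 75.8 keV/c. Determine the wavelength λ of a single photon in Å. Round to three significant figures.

0.164 Å

In SI units: p = 75.8 keV/c = 4.0510·10^-23 kg·m/s.
The photon relation is λ = h/p, giving λ = 1.636·10^-11 m.
Converting to Å: λ = 0.1636 Å ≈ 0.164 Å.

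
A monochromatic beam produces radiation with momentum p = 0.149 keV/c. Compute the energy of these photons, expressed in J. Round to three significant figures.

(c = 2.99792458e8 m/s, 1 eV = 1.602176634e-19 J.)
In SI units: p = 0.149 keV/c = 7.9630e-26 kg·m/s.
The photon relation is E = pc, giving E = 2.387e-17 J.
So E ≈ 2.39e-17 J.

2.39e-17 J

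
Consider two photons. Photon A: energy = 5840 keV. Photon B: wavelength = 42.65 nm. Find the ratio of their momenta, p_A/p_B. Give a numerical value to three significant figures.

2.01 × 10^5

p_A = 3.121 × 10^-21 kg·m/s (from energy = 5840 keV, via p = E/c).
p_B = 1.554 × 10^-26 kg·m/s (from wavelength = 42.65 nm, via p = h/λ).
Ratio = 3.121 × 10^-21 / 1.554 × 10^-26 = 2.01 × 10^5.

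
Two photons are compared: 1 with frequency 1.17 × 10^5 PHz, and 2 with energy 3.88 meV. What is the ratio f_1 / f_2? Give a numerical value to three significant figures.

1.25 × 10^8

f_1 = 1.170 × 10^20 Hz (from frequency = 1.17 × 10^5 PHz, via f given directly).
f_2 = 9.382 × 10^11 Hz (from energy = 3.88 meV, via f = E/h).
Ratio = 1.170 × 10^20 / 9.382 × 10^11 = 1.25 × 10^8.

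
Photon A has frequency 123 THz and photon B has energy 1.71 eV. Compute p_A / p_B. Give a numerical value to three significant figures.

0.297

p_A = 2.719 × 10^-28 kg·m/s (from frequency = 123 THz, via p = hf/c).
p_B = 9.139 × 10^-28 kg·m/s (from energy = 1.71 eV, via p = E/c).
Ratio = 2.719 × 10^-28 / 9.139 × 10^-28 = 0.297.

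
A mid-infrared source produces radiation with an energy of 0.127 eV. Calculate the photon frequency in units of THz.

Take h = 6.62607015 × 10^-34 J·s, 1 eV = 1.602176634 × 10^-19 J.
First convert: E = 0.127 eV = 2.0348 × 10^-20 J.
The photon relation is f = E/h, giving f = 3.071 × 10^13 Hz.
Converting to THz: f = 30.71 THz ≈ 30.7 THz.

30.7 THz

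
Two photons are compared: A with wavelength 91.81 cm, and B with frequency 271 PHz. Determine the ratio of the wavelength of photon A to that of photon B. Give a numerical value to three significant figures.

λ_A = 0.9181 m (from wavelength = 91.81 cm, via λ given directly).
λ_B = 1.106e-9 m (from frequency = 271 PHz, via λ = c/f).
Ratio = 0.9181 / 1.106e-9 = 8.30e8.

8.30e8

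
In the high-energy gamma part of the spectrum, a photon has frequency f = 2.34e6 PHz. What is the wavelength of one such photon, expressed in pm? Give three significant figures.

Use c = 2.99792458e8 m/s.
Convert to SI: f = 2.34e6 PHz = 2.34e21 Hz.
Apply λ = c/f: λ = 1.281e-13 m.
Converting to pm: λ = 0.1281 pm ≈ 0.128 pm.

0.128 pm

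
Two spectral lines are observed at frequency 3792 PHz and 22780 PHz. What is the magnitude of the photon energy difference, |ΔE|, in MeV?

0.0785 MeV

Using E = hf: E₁ = 2.5126 × 10^-15 J, E₂ = 1.5094 × 10^-14 J.
|ΔE| = |2.5126 × 10^-15 − 1.5094 × 10^-14| = 1.26 × 10^-14 J = 0.0785 MeV.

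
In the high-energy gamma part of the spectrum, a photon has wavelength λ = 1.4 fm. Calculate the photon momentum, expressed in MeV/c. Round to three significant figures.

In SI units: λ = 1.4 fm = 1.4e-15 m.
Apply p = h/λ: p = 4.733e-19 kg·m/s.
Converting to MeV/c: p = 885.6 MeV/c ≈ 886 MeV/c.

886 MeV/c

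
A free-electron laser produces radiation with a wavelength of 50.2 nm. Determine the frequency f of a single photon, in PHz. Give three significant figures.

5.97 PHz

In SI units: λ = 50.2 nm = 5.02 × 10^-8 m.
Since f = c/λ for a photon, f = 5.972 × 10^15 Hz.
Converting to PHz: f = 5.972 PHz ≈ 5.97 PHz.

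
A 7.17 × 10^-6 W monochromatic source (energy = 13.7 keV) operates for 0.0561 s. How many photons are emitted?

1.83 × 10^8 photons

Total energy: E_total = P·t = 7.17 × 10^-6 × 0.0561 = 4.022 × 10^-7 J.
Per-photon energy: E = 2.195 × 10^-15 J.
N = E_total / E_photon = 1.83 × 10^8.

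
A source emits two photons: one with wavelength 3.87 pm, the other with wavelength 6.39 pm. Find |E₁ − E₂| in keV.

126 keV

Using E = hc/λ: E₁ = 5.133 × 10^-14 J, E₂ = 3.109 × 10^-14 J.
|ΔE| = |5.133 × 10^-14 − 3.109 × 10^-14| = 2.02 × 10^-14 J = 126 keV.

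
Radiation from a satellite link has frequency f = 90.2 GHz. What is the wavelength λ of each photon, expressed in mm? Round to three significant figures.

Convert to SI: f = 90.2 GHz = 9.02·10^10 Hz.
Apply λ = c/f: λ = 0.003324 m.
Converting to mm: λ = 3.324 mm ≈ 3.32 mm.

3.32 mm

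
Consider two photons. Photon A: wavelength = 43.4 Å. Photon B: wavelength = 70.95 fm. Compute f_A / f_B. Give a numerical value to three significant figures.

f_A = 6.908 × 10^16 Hz (from wavelength = 43.4 Å, via f = c/λ).
f_B = 4.225 × 10^21 Hz (from wavelength = 70.95 fm, via f = c/λ).
Ratio = 6.908 × 10^16 / 4.225 × 10^21 = 1.63 × 10^-5.

1.63 × 10^-5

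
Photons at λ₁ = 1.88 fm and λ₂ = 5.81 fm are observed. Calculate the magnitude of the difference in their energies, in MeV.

446 MeV

Using E = hc/λ: E₁ = 1.057e-10 J, E₂ = 3.419e-11 J.
|ΔE| = |1.057e-10 − 3.419e-11| = 7.15e-11 J = 446 MeV.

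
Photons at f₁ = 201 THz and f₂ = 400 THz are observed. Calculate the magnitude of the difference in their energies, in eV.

0.823 eV

Using E = hf: E₁ = 1.332e-19 J, E₂ = 2.650e-19 J.
|ΔE| = |1.332e-19 − 2.650e-19| = 1.32e-19 J = 0.823 eV.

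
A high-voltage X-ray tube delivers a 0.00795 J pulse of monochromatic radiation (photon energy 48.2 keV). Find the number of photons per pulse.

1.03e12 photons

Per-photon energy: E = 7.722e-15 J (from energy = 48.2 keV).
N = E_total / E_photon = 0.00795 J / 7.722e-15 J = 1.03e12.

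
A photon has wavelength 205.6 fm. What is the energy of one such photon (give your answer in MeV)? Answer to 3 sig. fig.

First convert: λ = 205.6 fm = 2.056e-13 m.
The photon relation is E = hc/λ, giving E = 9.662e-13 J.
Converting to MeV: E = 6.030 MeV ≈ 6.03 MeV.

6.03 MeV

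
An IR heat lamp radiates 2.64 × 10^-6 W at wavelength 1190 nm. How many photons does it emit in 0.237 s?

3.75 × 10^12 photons

Total energy: E_total = P·t = 2.64 × 10^-6 × 0.237 = 6.257 × 10^-7 J.
Per-photon energy: E = 1.669 × 10^-19 J.
N = E_total / E_photon = 3.75 × 10^12.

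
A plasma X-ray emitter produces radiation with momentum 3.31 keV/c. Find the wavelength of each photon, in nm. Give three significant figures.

First convert: p = 3.31 keV/c = 1.7690·10^-24 kg·m/s.
The photon relation is λ = h/p, giving λ = 3.746·10^-10 m.
Converting to nm: λ = 0.3746 nm ≈ 0.375 nm.

0.375 nm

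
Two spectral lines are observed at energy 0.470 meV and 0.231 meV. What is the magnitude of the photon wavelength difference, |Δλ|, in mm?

2.73 mm

Using λ = hc/E: λ₁ = 0.002638 m, λ₂ = 0.005367 m.
|Δλ| = |0.002638 − 0.005367| = 0.00273 m = 2.73 mm.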